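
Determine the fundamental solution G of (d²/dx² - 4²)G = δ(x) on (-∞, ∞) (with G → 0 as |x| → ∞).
-\frac{e^{-4|x|}}{8}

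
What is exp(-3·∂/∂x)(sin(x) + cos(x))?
\sqrt{2} \cos{\left(- x + \frac{\pi}{4} + 3 \right)}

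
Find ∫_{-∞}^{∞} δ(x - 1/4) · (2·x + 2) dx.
\frac{5}{2}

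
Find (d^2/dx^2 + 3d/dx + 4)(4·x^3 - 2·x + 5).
16 x^{3} + 36 x^{2} + 16 x + 14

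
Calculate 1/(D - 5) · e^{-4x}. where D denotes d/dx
- \frac{e^{- 4 x}}{9}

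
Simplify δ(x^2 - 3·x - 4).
\frac{\delta(x + 1) + \delta(x - 4)}{5}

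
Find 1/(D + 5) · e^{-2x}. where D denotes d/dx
\frac{e^{- 2 x}}{3}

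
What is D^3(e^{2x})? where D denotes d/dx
8 e^{2 x}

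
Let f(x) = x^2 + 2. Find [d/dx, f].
2 x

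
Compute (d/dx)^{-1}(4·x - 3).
2 x^{2} - 3 x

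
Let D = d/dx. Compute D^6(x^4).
0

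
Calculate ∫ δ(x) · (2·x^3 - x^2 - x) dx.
0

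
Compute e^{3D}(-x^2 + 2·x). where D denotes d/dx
- x^{2} - 4 x - 3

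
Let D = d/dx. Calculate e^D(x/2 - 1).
\frac{x}{2} - \frac{1}{2}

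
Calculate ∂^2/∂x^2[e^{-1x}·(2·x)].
2 \left(x - 2\right) e^{- x}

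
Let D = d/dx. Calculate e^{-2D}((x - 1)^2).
x^{2} - 6 x + 9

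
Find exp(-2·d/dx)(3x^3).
3 x^{3} - 18 x^{2} + 36 x - 24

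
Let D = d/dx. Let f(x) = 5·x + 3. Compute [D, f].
5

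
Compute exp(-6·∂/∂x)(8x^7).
8 x^{7} - 336 x^{6} + 6048 x^{5} - 60480 x^{4} + 362880 x^{3} - 1306368 x^{2} + 2612736 x - 2239488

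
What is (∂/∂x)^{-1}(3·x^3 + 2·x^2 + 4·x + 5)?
\frac{3 x^{4}}{4} + \frac{2 x^{3}}{3} + 2 x^{2} + 5 x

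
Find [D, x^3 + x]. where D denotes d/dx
3 x^{2} + 1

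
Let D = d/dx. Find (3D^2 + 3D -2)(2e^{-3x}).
32 e^{- 3 x}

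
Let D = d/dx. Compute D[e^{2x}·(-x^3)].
x^{2} \left(- 2 x - 3\right) e^{2 x}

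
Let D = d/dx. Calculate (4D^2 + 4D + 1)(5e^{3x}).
245 e^{3 x}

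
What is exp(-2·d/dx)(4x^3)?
4 x^{3} - 24 x^{2} + 48 x - 32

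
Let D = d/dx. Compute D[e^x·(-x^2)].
x \left(- x - 2\right) e^{x}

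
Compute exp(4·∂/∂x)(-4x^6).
- 4 x^{6} - 96 x^{5} - 960 x^{4} - 5120 x^{3} - 15360 x^{2} - 24576 x - 16384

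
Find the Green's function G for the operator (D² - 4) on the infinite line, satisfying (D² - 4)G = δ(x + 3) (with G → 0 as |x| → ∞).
-\frac{e^{-2|x + 3|}}{4}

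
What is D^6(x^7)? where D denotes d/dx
5040 x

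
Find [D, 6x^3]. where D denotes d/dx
18 x^{2}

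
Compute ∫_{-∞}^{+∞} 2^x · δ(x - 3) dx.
8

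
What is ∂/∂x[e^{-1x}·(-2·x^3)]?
2 x^{2} \left(x - 3\right) e^{- x}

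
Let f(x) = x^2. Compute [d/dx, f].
2 x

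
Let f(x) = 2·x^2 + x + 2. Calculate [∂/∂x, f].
4 x + 1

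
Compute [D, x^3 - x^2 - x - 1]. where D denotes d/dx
3 x^{2} - 2 x - 1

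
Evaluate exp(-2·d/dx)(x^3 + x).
x^{3} - 6 x^{2} + 13 x - 10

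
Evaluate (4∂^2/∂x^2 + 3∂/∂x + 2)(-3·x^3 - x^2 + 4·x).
- 6 x^{3} - 29 x^{2} - 70 x + 4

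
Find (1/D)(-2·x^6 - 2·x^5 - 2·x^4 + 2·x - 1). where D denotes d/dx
- \frac{2 x^{7}}{7} - \frac{x^{6}}{3} - \frac{2 x^{5}}{5} + x^{2} - x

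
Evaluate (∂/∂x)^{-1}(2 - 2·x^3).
- \frac{x^{4}}{2} + 2 x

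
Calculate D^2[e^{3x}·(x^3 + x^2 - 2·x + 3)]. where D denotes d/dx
\left(9 x^{3} + 27 x^{2} + 17\right) e^{3 x}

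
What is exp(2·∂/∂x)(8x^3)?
8 x^{3} + 48 x^{2} + 96 x + 64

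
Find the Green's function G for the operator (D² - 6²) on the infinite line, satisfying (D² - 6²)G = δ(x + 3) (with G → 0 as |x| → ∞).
-\frac{e^{-6|x + 3|}}{12}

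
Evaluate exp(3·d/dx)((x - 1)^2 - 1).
x^{2} + 4 x + 3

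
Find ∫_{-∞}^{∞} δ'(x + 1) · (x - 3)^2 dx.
8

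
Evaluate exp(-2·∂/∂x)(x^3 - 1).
x^{3} - 6 x^{2} + 12 x - 9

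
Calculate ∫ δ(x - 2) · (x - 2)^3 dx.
0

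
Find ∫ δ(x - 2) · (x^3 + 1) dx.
9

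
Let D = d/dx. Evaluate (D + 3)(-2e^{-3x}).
0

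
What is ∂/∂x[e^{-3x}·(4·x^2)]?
4 x \left(2 - 3 x\right) e^{- 3 x}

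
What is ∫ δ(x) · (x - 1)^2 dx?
1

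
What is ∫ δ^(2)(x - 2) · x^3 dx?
12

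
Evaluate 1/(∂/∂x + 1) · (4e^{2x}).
\frac{4 e^{2 x}}{3}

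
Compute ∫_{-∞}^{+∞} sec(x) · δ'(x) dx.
0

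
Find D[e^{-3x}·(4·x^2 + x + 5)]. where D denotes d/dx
\left(- 12 x^{2} + 5 x - 14\right) e^{- 3 x}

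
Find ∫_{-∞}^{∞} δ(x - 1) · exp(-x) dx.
e^{-1}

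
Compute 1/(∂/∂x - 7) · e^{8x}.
e^{8 x}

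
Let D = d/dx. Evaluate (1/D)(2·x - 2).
x^{2} - 2 x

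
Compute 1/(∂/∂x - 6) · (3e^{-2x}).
- \frac{3 e^{- 2 x}}{8}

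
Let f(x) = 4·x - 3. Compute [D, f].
4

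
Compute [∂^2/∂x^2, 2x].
4\frac{d}{dx}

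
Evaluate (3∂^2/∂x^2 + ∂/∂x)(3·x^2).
6 x + 18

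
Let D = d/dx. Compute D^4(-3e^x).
- 3 e^{x}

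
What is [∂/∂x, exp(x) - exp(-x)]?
2 \cosh{\left(x \right)}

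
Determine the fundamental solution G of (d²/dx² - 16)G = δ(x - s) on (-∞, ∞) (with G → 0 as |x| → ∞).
-\frac{e^{-4|x-s|}}{8}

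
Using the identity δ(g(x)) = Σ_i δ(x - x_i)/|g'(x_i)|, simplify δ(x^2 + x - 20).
\frac{\delta(x + 5) + \delta(x - 4)}{9}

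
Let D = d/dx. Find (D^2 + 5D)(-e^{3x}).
- 24 e^{3 x}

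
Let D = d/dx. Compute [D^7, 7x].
49D^{6}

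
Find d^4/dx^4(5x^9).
15120 x^{5}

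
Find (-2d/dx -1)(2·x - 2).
- 2 x - 2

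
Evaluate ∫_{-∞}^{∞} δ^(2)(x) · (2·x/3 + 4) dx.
0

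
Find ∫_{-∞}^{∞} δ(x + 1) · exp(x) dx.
e^{-1}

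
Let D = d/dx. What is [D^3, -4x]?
-12D^{2}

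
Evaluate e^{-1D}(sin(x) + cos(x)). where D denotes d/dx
\sqrt{2} \cos{\left(- x + \frac{\pi}{4} + 1 \right)}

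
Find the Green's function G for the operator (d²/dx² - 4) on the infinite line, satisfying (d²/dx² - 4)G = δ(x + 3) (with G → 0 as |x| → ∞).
-\frac{e^{-2|x + 3|}}{4}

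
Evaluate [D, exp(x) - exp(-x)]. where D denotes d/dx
2 \cosh{\left(x \right)}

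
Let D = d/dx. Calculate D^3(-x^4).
- 24 x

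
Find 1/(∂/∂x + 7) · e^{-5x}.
\frac{e^{- 5 x}}{2}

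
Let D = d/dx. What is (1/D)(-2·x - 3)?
- x^{2} - 3 x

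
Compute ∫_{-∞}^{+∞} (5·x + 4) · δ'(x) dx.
-5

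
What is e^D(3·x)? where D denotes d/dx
3 x + 3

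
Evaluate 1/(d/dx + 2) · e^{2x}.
\frac{e^{2 x}}{4}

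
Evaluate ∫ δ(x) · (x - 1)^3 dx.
-1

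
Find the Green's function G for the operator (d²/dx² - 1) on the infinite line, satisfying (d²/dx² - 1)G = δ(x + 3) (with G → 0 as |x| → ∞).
-\frac{e^{-|x + 3|}}{2}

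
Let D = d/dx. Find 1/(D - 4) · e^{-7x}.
- \frac{e^{- 7 x}}{11}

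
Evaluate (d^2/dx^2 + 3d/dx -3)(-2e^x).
- 2 e^{x}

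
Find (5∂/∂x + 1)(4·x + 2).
4 x + 22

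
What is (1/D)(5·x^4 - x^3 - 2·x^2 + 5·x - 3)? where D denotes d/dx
x^{5} - \frac{x^{4}}{4} - \frac{2 x^{3}}{3} + \frac{5 x^{2}}{2} - 3 x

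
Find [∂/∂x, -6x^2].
- 12 x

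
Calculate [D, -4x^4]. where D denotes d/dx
- 16 x^{3}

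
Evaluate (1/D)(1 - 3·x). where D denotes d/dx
- \frac{3 x^{2}}{2} + x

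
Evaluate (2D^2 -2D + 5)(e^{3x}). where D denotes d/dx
17 e^{3 x}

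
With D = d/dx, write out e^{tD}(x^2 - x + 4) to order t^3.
t^{2} + t \left(2 x - 1\right) + x^{2} - x + 4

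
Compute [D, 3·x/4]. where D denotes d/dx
\frac{3}{4}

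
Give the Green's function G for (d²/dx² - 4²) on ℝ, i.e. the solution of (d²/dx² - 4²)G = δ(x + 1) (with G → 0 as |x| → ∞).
-\frac{e^{-4|x + 1|}}{8}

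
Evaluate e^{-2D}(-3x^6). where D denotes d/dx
- 3 x^{6} + 36 x^{5} - 180 x^{4} + 480 x^{3} - 720 x^{2} + 576 x - 192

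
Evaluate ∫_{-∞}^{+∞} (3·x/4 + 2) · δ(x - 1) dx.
\frac{11}{4}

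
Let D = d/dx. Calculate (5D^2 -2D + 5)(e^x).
8 e^{x}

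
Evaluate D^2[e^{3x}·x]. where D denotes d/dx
\left(9 x + 6\right) e^{3 x}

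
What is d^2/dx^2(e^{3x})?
9 e^{3 x}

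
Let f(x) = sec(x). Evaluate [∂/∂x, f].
\tan{\left(x \right)} \sec{\left(x \right)}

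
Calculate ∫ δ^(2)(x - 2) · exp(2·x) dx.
4 e^{4}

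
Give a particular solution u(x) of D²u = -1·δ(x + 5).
-\frac{|x + 5|}{2}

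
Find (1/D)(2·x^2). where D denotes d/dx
\frac{2 x^{3}}{3}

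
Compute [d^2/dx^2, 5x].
10\frac{d}{dx}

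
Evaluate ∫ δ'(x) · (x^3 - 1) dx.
0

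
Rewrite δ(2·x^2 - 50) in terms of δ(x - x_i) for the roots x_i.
\frac{\delta(x - 5) + \delta(x + 5)}{20}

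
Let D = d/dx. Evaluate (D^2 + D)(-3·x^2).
- 6 x - 6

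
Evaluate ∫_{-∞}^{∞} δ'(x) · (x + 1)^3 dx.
-3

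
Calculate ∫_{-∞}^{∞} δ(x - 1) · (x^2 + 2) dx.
3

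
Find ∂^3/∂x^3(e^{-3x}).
- 27 e^{- 3 x}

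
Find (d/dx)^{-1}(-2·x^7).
- \frac{x^{8}}{4}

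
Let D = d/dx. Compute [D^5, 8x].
40D^{4}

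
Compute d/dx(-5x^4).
- 20 x^{3}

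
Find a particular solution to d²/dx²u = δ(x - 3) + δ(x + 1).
\frac{|x - 3|}{2} + \frac{|x + 1|}{2}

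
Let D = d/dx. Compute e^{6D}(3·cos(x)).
3 \cos{\left(x + 6 \right)}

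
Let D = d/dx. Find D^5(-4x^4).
0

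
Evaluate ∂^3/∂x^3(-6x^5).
- 360 x^{2}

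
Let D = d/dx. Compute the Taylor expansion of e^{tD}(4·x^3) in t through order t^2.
4 x \left(3 t^{2} + 3 t x + x^{2}\right)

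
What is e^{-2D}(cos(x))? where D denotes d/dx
\cos{\left(x - 2 \right)}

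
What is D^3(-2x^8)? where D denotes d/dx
- 672 x^{5}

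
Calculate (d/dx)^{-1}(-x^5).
- \frac{x^{6}}{6}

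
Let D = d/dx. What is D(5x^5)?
25 x^{4}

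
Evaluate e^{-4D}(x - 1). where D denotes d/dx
x - 5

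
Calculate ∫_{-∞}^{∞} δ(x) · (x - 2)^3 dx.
-8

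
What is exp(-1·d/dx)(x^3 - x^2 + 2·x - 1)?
x^{3} - 4 x^{2} + 7 x - 5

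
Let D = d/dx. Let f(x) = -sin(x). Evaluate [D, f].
- \cos{\left(x \right)}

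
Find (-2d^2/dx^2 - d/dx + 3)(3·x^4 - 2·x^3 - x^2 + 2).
9 x^{4} - 18 x^{3} - 69 x^{2} + 26 x + 10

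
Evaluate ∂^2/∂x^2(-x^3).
- 6 x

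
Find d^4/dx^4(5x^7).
4200 x^{3}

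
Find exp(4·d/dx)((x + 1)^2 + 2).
x^{2} + 10 x + 27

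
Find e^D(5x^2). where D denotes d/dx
5 x^{2} + 10 x + 5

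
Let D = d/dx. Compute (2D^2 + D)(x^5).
5 x^{3} \left(x + 8\right)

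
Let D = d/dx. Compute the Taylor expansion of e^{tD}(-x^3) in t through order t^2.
x \left(- 3 t^{2} - 3 t x - x^{2}\right)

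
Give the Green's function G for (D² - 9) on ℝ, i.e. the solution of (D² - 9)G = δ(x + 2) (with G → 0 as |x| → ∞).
-\frac{e^{-3|x + 2|}}{6}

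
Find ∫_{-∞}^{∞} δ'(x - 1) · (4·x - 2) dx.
-4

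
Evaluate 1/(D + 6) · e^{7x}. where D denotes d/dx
\frac{e^{7 x}}{13}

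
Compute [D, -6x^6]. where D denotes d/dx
- 36 x^{5}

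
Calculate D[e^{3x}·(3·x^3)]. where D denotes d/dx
9 x^{2} \left(x + 1\right) e^{3 x}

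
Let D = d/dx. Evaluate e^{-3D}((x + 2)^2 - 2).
x^{2} - 2 x - 1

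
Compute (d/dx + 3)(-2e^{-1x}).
- 4 e^{- x}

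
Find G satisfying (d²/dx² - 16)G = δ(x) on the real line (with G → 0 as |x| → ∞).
-\frac{e^{-4|x|}}{8}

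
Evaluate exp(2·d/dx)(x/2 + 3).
\frac{x}{2} + 4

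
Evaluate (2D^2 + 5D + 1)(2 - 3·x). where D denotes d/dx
- 3 x - 13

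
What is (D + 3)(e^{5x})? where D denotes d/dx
8 e^{5 x}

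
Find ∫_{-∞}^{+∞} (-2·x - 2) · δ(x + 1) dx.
0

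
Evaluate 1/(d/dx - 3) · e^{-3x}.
- \frac{e^{- 3 x}}{6}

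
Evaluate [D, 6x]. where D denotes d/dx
6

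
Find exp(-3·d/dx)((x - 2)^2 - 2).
x^{2} - 10 x + 23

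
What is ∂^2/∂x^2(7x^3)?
42 x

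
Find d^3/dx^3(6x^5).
360 x^{2}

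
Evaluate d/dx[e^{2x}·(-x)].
\left(- 2 x - 1\right) e^{2 x}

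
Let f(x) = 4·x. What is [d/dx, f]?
4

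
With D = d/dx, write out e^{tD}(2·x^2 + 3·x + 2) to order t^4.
2 t^{2} + t \left(4 x + 3\right) + 2 x^{2} + 3 x + 2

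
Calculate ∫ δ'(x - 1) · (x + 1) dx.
-1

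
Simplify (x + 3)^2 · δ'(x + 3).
0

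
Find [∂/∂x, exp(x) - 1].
e^{x}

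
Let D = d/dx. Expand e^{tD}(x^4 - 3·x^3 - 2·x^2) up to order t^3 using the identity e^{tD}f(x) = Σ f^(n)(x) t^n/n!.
t^{3} \left(4 x - 3\right) + t^{2} \left(6 x^{2} - 9 x - 2\right) - t x \left(- 4 x^{2} + 9 x + 4\right) + x^{4} - 3 x^{3} - 2 x^{2}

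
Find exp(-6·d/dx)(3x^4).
3 x^{4} - 72 x^{3} + 648 x^{2} - 2592 x + 3888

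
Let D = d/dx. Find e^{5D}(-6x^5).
- 6 x^{5} - 150 x^{4} - 1500 x^{3} - 7500 x^{2} - 18750 x - 18750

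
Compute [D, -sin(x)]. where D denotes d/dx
- \cos{\left(x \right)}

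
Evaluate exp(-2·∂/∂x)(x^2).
x^{2} - 4 x + 4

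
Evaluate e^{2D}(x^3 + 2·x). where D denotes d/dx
x^{3} + 6 x^{2} + 14 x + 12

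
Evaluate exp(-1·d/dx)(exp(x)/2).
\frac{e^{x - 1}}{2}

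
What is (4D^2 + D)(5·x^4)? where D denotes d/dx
20 x^{2} \left(x + 12\right)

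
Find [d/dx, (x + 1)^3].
3 \left(x + 1\right)^{2}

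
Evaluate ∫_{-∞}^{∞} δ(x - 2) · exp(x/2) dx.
e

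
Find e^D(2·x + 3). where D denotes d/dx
2 x + 5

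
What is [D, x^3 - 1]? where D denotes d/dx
3 x^{2}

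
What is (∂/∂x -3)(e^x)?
- 2 e^{x}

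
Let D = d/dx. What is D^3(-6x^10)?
- 4320 x^{7}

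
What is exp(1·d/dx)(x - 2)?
x - 1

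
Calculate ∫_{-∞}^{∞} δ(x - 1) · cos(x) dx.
\cos{\left(1 \right)}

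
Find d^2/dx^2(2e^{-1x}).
2 e^{- x}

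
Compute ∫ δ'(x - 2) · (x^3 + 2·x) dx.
-14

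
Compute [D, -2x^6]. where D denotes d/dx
- 12 x^{5}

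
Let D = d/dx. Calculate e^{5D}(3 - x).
- x - 2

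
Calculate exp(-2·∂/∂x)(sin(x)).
\sin{\left(x - 2 \right)}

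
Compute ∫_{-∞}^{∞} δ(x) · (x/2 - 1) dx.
-1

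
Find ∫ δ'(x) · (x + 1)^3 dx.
-3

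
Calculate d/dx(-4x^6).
- 24 x^{5}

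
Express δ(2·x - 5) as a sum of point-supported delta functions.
\frac{\delta(x - 5/2)}{2}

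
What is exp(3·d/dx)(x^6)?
x^{6} + 18 x^{5} + 135 x^{4} + 540 x^{3} + 1215 x^{2} + 1458 x + 729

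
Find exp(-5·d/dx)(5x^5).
5 x^{5} - 125 x^{4} + 1250 x^{3} - 6250 x^{2} + 15625 x - 15625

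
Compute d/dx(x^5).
5 x^{4}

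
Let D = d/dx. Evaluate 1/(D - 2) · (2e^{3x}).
2 e^{3 x}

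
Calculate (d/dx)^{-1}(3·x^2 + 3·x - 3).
x^{3} + \frac{3 x^{2}}{2} - 3 x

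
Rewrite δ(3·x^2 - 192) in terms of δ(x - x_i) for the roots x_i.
\frac{\delta(x - 8) + \delta(x + 8)}{48}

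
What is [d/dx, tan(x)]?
\frac{1}{\cos^{2}{\left(x \right)}}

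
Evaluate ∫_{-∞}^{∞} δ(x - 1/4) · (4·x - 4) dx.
-3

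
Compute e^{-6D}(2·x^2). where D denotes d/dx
2 x^{2} - 24 x + 72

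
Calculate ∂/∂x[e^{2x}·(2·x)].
\left(4 x + 2\right) e^{2 x}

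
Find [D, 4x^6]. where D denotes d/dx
24 x^{5}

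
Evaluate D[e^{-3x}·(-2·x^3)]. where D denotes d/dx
6 x^{2} \left(x - 1\right) e^{- 3 x}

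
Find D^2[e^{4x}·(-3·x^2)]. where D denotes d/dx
\left(- 48 x^{2} - 48 x - 6\right) e^{4 x}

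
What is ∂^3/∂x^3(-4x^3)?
-24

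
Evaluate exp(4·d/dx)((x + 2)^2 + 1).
x^{2} + 12 x + 37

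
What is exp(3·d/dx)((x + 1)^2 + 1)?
x^{2} + 8 x + 17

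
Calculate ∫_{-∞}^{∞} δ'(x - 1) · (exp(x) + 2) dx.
- e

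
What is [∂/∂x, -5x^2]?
- 10 x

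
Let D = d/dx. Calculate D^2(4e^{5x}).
100 e^{5 x}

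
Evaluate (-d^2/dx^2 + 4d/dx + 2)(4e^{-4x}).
- 120 e^{- 4 x}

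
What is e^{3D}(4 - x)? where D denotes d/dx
1 - x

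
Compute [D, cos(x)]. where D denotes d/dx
- \sin{\left(x \right)}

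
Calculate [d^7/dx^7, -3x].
-21\frac{d^{6}}{dx^{6}}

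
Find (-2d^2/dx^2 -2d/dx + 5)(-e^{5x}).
55 e^{5 x}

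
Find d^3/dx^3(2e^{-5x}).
- 250 e^{- 5 x}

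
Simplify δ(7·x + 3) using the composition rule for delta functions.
\frac{\delta(x + 3/7)}{7}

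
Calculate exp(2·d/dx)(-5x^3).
- 5 x^{3} - 30 x^{2} - 60 x - 40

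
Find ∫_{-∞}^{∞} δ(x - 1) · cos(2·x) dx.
\cos{\left(2 \right)}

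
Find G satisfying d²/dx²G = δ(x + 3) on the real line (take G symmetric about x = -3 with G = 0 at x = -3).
\frac{|x + 3|}{2}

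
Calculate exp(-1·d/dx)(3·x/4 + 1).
\frac{3 x}{4} + \frac{1}{4}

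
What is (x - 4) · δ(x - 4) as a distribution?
0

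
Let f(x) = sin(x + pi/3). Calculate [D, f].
\cos{\left(x + \frac{\pi}{3} \right)}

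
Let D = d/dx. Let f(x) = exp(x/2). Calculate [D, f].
\frac{e^{\frac{x}{2}}}{2}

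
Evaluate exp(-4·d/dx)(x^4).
x^{4} - 16 x^{3} + 96 x^{2} - 256 x + 256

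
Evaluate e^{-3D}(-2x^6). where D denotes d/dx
- 2 x^{6} + 36 x^{5} - 270 x^{4} + 1080 x^{3} - 2430 x^{2} + 2916 x - 1458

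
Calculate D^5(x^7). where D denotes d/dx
2520 x^{2}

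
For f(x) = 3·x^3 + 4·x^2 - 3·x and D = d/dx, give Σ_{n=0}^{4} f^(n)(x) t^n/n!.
3 t^{3} + t^{2} \left(9 x + 4\right) + t \left(9 x^{2} + 8 x - 3\right) + 3 x^{3} + 4 x^{2} - 3 x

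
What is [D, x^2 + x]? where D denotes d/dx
2 x + 1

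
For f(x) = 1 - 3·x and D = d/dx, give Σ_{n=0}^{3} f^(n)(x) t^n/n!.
- 3 t - 3 x + 1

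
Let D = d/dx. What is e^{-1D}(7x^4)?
7 x^{4} - 28 x^{3} + 42 x^{2} - 28 x + 7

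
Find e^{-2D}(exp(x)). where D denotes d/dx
e^{x - 2}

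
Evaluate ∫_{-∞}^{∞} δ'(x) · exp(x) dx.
-1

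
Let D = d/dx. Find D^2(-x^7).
- 42 x^{5}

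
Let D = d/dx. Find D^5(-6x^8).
- 40320 x^{3}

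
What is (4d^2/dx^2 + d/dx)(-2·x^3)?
6 x \left(- x - 8\right)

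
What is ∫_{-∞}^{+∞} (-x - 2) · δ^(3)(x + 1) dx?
0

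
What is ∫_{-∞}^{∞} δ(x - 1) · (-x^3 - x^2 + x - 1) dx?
-2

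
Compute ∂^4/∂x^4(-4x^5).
- 480 x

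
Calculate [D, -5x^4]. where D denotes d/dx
- 20 x^{3}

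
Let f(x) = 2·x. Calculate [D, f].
2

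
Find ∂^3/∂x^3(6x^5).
360 x^{2}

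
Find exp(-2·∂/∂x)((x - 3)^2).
x^{2} - 10 x + 25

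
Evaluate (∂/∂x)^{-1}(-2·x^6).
- \frac{2 x^{7}}{7}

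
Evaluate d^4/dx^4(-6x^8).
- 10080 x^{4}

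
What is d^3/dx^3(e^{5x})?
125 e^{5 x}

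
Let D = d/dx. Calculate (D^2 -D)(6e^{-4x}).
120 e^{- 4 x}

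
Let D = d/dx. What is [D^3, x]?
3D^{2}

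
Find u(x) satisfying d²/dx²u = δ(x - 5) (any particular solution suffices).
\frac{|x - 5|}{2}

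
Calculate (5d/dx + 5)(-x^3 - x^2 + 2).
- 5 x^{3} - 20 x^{2} - 10 x + 10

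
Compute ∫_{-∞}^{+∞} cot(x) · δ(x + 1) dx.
- \cot{\left(1 \right)}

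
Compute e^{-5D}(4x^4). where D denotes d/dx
4 x^{4} - 80 x^{3} + 600 x^{2} - 2000 x + 2500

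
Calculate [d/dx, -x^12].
- 12 x^{11}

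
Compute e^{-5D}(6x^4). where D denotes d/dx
6 x^{4} - 120 x^{3} + 900 x^{2} - 3000 x + 3750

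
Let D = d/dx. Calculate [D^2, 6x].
12D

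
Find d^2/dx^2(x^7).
42 x^{5}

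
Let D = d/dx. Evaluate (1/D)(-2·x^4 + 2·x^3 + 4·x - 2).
- \frac{2 x^{5}}{5} + \frac{x^{4}}{2} + 2 x^{2} - 2 x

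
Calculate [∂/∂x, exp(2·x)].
2 e^{2 x}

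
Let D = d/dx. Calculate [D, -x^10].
- 10 x^{9}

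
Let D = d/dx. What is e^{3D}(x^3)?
x^{3} + 9 x^{2} + 27 x + 27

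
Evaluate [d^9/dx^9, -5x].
-45\frac{d^{8}}{dx^{8}}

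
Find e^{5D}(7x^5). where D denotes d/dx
7 x^{5} + 175 x^{4} + 1750 x^{3} + 8750 x^{2} + 21875 x + 21875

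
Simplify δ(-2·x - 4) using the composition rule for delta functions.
\frac{\delta(x + 2)}{2}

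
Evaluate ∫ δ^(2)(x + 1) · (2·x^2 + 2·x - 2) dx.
4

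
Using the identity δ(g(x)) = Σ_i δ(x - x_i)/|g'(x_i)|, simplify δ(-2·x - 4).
\frac{\delta(x + 2)}{2}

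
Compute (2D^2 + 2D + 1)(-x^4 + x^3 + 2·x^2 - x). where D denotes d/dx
- x^{4} - 7 x^{3} - 16 x^{2} + 19 x + 6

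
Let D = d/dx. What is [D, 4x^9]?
36 x^{8}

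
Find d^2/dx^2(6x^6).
180 x^{4}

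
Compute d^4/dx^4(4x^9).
12096 x^{5}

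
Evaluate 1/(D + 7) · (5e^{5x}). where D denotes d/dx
\frac{5 e^{5 x}}{12}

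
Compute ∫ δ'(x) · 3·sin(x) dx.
-3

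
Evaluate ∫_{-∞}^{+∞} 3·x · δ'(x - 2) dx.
-3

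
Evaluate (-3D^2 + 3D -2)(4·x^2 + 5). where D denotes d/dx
- 8 x^{2} + 24 x - 34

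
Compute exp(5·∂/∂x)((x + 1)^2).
x^{2} + 12 x + 36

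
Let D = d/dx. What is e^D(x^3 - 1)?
x \left(x^{2} + 3 x + 3\right)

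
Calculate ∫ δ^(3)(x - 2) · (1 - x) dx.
0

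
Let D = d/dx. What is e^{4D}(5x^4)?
5 x^{4} + 80 x^{3} + 480 x^{2} + 1280 x + 1280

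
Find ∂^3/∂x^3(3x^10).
2160 x^{7}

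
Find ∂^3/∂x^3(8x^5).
480 x^{2}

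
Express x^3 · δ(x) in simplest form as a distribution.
0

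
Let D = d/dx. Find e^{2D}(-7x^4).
- 7 x^{4} - 56 x^{3} - 168 x^{2} - 224 x - 112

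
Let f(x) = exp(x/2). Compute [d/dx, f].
\frac{e^{\frac{x}{2}}}{2}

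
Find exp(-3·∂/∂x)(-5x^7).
- 5 x^{7} + 105 x^{6} - 945 x^{5} + 4725 x^{4} - 14175 x^{3} + 25515 x^{2} - 25515 x + 10935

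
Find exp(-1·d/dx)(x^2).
x^{2} - 2 x + 1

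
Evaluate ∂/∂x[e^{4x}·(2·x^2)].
4 x \left(2 x + 1\right) e^{4 x}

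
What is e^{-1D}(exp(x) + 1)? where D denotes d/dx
e^{x - 1} + 1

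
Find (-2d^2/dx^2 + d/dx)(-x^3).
3 x \left(4 - x\right)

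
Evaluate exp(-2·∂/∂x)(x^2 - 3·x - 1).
x^{2} - 7 x + 9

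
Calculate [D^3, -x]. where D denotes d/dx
-3D^{2}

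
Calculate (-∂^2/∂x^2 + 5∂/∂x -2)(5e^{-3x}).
- 130 e^{- 3 x}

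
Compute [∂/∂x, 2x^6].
12 x^{5}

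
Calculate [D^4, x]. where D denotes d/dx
4D^{3}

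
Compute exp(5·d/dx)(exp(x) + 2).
e^{x + 5} + 2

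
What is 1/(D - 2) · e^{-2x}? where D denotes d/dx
- \frac{e^{- 2 x}}{4}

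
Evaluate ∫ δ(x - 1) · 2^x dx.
2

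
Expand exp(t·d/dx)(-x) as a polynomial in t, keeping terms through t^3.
- t - x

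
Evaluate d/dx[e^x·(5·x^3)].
5 x^{2} \left(x + 3\right) e^{x}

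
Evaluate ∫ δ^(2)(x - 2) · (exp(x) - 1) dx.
e^{2}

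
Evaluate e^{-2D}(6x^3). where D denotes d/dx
6 x^{3} - 36 x^{2} + 72 x - 48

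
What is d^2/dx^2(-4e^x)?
- 4 e^{x}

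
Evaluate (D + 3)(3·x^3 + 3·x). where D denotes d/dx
9 x^{3} + 9 x^{2} + 9 x + 3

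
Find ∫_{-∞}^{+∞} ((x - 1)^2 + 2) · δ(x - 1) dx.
2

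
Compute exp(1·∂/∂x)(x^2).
x^{2} + 2 x + 1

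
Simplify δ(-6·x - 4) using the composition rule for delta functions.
\frac{\delta(x + 2/3)}{6}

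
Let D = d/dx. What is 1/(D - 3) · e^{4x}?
e^{4 x}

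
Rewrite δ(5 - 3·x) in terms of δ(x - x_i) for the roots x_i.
\frac{\delta(x - 5/3)}{3}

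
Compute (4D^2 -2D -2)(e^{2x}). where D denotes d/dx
10 e^{2 x}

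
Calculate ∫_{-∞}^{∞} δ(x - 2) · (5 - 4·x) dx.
-3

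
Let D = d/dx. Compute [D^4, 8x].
32D^{3}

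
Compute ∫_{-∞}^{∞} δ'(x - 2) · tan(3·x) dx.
- \frac{3}{\cos^{2}{\left(6 \right)}}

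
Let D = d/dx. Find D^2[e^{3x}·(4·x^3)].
12 x \left(3 x^{2} + 6 x + 2\right) e^{3 x}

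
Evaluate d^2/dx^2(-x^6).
- 30 x^{4}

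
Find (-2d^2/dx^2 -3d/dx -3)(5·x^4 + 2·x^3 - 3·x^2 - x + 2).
- 15 x^{4} - 66 x^{3} - 129 x^{2} - 3 x + 9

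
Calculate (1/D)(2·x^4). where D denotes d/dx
\frac{2 x^{5}}{5}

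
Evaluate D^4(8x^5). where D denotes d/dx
960 x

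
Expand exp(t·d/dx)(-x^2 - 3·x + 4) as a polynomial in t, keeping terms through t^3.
- t^{2} - t \left(2 x + 3\right) - x^{2} - 3 x + 4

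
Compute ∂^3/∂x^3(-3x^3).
-18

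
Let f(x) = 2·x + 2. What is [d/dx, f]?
2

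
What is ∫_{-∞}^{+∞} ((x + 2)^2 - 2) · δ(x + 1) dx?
-1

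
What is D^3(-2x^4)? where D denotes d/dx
- 48 x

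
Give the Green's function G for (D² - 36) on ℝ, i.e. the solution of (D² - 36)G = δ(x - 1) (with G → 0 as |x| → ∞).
-\frac{e^{-6|x - 1|}}{12}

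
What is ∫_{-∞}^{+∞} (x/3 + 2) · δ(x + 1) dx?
\frac{5}{3}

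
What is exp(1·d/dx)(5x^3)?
5 x^{3} + 15 x^{2} + 15 x + 5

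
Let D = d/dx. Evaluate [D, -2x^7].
- 14 x^{6}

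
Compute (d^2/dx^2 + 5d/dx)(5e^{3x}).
120 e^{3 x}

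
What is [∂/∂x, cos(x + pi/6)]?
- \sin{\left(x + \frac{\pi}{6} \right)}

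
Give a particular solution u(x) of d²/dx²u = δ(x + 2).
\frac{|x + 2|}{2}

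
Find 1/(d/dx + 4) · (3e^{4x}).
\frac{3 e^{4 x}}{8}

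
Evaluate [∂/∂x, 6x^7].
42 x^{6}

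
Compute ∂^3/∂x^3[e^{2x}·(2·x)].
\left(16 x + 24\right) e^{2 x}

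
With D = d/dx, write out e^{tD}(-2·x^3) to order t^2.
2 x \left(- 3 t^{2} - 3 t x - x^{2}\right)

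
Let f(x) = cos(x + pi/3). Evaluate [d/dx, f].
- \sin{\left(x + \frac{\pi}{3} \right)}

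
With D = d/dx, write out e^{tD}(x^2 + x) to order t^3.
t^{2} + t \left(2 x + 1\right) + x^{2} + x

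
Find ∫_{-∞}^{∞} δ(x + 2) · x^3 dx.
-8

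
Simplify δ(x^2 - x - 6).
\frac{\delta(x - 3) + \delta(x + 2)}{5}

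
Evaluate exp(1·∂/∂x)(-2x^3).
- 2 x^{3} - 6 x^{2} - 6 x - 2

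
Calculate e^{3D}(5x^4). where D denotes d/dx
5 x^{4} + 60 x^{3} + 270 x^{2} + 540 x + 405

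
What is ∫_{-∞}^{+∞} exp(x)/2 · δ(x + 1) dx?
\frac{1}{2 e}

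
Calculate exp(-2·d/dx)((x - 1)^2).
x^{2} - 6 x + 9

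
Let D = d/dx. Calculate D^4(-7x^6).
- 2520 x^{2}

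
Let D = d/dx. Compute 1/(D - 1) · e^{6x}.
\frac{e^{6 x}}{5}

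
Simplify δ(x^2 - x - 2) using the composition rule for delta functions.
\frac{\delta(x + 1) + \delta(x - 2)}{3}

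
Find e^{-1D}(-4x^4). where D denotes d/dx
- 4 x^{4} + 16 x^{3} - 24 x^{2} + 16 x - 4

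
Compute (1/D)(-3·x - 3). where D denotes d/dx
- \frac{3 x^{2}}{2} - 3 x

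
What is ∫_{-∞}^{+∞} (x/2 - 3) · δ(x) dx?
-3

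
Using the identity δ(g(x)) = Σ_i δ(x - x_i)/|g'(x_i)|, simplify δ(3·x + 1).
\frac{\delta(x + 1/3)}{3}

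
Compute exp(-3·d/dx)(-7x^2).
- 7 x^{2} + 42 x - 63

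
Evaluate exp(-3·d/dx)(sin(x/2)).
\sin{\left(\frac{x}{2} - \frac{3}{2} \right)}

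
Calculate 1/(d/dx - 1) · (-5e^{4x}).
- \frac{5 e^{4 x}}{3}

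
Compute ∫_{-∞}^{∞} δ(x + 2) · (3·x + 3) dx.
-3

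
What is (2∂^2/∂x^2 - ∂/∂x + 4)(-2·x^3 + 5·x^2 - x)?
- 8 x^{3} + 26 x^{2} - 38 x + 21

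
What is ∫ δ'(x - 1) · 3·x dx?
-3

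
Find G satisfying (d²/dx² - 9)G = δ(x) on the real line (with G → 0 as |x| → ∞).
-\frac{e^{-3|x|}}{6}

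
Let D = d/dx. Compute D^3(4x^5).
240 x^{2}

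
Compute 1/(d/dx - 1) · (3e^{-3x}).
- \frac{3 e^{- 3 x}}{4}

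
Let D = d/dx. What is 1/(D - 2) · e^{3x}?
e^{3 x}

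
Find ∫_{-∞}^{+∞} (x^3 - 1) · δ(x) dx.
-1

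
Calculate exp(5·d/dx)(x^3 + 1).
x^{3} + 15 x^{2} + 75 x + 126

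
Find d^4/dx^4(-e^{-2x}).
- 16 e^{- 2 x}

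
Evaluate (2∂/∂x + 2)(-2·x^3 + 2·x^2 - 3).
- 4 x^{3} - 8 x^{2} + 8 x - 6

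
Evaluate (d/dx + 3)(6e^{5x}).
48 e^{5 x}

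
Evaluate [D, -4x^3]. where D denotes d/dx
- 12 x^{2}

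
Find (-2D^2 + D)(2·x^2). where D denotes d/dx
4 x - 8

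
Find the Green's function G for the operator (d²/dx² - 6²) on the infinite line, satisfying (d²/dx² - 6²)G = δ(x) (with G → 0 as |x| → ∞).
-\frac{e^{-6|x|}}{12}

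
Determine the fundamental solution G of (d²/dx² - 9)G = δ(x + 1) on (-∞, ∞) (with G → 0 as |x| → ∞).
-\frac{e^{-3|x + 1|}}{6}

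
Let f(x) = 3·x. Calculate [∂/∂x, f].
3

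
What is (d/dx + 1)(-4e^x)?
- 8 e^{x}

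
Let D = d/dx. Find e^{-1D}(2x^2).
2 x^{2} - 4 x + 2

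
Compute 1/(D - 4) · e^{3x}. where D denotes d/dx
- e^{3 x}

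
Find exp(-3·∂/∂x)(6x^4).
6 x^{4} - 72 x^{3} + 324 x^{2} - 648 x + 486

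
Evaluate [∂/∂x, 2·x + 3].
2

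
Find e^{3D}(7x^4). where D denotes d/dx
7 x^{4} + 84 x^{3} + 378 x^{2} + 756 x + 567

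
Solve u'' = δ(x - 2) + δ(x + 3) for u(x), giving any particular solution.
\frac{|x - 2|}{2} + \frac{|x + 3|}{2}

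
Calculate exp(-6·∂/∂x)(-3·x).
18 - 3 x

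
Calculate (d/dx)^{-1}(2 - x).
- \frac{x^{2}}{2} + 2 x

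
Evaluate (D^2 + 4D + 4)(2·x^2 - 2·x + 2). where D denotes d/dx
8 x^{2} + 8 x + 4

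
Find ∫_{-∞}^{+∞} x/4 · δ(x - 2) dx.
\frac{1}{2}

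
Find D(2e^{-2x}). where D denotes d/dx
- 4 e^{- 2 x}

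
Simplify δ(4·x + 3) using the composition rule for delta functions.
\frac{\delta(x + 3/4)}{4}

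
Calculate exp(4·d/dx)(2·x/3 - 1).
\frac{2 x}{3} + \frac{5}{3}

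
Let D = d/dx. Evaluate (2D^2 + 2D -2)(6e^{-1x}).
- 12 e^{- x}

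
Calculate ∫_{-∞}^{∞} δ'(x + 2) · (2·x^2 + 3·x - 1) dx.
5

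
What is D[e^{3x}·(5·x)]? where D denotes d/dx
\left(15 x + 5\right) e^{3 x}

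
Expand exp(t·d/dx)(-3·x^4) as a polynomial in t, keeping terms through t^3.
3 x \left(- 4 t^{3} - 6 t^{2} x - 4 t x^{2} - x^{3}\right)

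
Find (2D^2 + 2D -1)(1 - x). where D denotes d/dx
x - 3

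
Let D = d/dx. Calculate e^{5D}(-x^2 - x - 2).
- x^{2} - 11 x - 32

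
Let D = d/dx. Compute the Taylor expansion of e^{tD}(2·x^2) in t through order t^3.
2 t^{2} + 4 t x + 2 x^{2}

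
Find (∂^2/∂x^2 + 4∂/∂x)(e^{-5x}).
5 e^{- 5 x}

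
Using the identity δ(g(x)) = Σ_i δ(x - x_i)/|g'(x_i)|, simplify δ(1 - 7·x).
\frac{\delta(x - 1/7)}{7}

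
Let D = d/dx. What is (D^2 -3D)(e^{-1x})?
4 e^{- x}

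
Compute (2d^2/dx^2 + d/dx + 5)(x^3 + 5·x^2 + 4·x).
5 x^{3} + 28 x^{2} + 42 x + 24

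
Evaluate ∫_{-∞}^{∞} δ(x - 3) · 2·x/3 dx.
2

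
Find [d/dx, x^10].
10 x^{9}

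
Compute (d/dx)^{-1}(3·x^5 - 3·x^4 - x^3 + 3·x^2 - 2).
\frac{x^{6}}{2} - \frac{3 x^{5}}{5} - \frac{x^{4}}{4} + x^{3} - 2 x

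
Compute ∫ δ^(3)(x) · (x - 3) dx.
0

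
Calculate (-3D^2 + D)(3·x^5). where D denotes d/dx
15 x^{3} \left(x - 12\right)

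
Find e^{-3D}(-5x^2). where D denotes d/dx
- 5 x^{2} + 30 x - 45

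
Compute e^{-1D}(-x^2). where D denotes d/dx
- x^{2} + 2 x - 1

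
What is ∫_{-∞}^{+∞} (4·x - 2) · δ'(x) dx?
-4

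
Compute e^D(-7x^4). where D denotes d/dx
- 7 x^{4} - 28 x^{3} - 42 x^{2} - 28 x - 7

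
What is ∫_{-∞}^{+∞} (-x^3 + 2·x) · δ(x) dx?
0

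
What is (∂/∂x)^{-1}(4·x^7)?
\frac{x^{8}}{2}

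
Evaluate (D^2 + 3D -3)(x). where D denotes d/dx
3 - 3 x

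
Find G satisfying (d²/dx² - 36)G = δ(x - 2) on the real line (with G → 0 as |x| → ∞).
-\frac{e^{-6|x - 2|}}{12}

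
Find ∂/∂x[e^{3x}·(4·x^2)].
4 x \left(3 x + 2\right) e^{3 x}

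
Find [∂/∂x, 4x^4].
16 x^{3}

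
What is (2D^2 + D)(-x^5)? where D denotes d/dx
5 x^{3} \left(- x - 8\right)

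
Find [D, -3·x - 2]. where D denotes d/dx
-3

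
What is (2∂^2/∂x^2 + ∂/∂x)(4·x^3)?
12 x \left(x + 4\right)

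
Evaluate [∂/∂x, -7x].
-7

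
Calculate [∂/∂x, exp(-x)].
- e^{- x}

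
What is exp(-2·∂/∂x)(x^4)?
x^{4} - 8 x^{3} + 24 x^{2} - 32 x + 16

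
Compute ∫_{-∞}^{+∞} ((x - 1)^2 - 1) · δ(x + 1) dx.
3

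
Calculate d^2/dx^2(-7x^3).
- 42 x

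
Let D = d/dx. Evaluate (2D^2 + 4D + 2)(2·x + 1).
4 x + 10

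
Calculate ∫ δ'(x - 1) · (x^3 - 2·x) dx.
-1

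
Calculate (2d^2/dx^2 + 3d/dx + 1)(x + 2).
x + 5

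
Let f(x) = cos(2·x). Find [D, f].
- 2 \sin{\left(2 x \right)}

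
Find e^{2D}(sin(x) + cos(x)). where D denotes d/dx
\sqrt{2} \sin{\left(x + \frac{\pi}{4} + 2 \right)}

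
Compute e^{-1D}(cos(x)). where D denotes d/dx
\cos{\left(x - 1 \right)}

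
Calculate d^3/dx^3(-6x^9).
- 3024 x^{6}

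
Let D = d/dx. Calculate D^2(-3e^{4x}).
- 48 e^{4 x}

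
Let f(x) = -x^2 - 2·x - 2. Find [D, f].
- 2 x - 2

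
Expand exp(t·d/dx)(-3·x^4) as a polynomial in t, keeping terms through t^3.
3 x \left(- 4 t^{3} - 6 t^{2} x - 4 t x^{2} - x^{3}\right)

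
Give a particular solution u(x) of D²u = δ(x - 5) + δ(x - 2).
\frac{|x - 5|}{2} + \frac{|x - 2|}{2}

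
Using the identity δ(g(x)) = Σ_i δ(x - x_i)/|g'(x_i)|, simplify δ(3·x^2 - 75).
\frac{\delta(x - 5) + \delta(x + 5)}{30}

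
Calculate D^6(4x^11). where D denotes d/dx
1330560 x^{5}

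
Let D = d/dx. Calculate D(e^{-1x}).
- e^{- x}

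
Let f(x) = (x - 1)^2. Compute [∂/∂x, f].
2 x - 2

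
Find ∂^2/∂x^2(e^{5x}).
25 e^{5 x}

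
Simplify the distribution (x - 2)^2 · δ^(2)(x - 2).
2\delta(x - 2)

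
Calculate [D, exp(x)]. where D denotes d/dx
e^{x}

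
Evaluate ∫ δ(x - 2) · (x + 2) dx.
4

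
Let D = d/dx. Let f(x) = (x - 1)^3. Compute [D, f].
3 \left(x - 1\right)^{2}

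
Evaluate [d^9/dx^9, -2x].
-18\frac{d^{8}}{dx^{8}}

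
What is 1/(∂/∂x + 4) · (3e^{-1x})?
e^{- x}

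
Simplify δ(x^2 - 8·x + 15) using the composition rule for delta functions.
\frac{\delta(x - 5) + \delta(x - 3)}{2}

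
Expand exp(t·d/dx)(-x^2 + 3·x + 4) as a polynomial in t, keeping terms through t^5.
- t^{2} - t \left(2 x - 3\right) - x^{2} + 3 x + 4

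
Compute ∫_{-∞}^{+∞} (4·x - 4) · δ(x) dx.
-4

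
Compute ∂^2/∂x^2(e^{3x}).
9 e^{3 x}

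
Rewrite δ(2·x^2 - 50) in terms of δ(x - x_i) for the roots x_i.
\frac{\delta(x - 5) + \delta(x + 5)}{20}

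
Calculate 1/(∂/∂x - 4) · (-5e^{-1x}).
e^{- x}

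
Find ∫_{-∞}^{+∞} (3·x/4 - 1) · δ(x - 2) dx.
\frac{1}{2}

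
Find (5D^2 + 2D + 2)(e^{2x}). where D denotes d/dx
26 e^{2 x}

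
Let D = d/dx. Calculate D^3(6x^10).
4320 x^{7}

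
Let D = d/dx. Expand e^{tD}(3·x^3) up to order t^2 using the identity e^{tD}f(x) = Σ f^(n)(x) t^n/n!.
3 x \left(3 t^{2} + 3 t x + x^{2}\right)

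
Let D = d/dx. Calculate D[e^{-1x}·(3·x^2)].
3 x \left(2 - x\right) e^{- x}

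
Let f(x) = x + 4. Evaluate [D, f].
1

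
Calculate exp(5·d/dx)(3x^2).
3 x^{2} + 30 x + 75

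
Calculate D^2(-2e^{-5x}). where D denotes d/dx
- 50 e^{- 5 x}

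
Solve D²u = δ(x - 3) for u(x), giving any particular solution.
\frac{|x - 3|}{2}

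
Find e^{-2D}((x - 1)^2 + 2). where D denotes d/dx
x^{2} - 6 x + 11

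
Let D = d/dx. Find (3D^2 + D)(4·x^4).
16 x^{2} \left(x + 9\right)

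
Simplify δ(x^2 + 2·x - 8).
\frac{\delta(x - 2) + \delta(x + 4)}{6}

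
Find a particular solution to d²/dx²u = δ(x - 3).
\frac{|x - 3|}{2}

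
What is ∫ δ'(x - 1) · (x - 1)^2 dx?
0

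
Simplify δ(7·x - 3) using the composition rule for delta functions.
\frac{\delta(x - 3/7)}{7}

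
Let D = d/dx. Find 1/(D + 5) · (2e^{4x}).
\frac{2 e^{4 x}}{9}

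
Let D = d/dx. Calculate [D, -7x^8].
- 56 x^{7}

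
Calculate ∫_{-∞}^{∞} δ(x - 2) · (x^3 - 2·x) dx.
4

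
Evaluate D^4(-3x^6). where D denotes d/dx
- 1080 x^{2}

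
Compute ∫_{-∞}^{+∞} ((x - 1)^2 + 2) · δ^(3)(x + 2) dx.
0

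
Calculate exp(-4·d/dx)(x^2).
x^{2} - 8 x + 16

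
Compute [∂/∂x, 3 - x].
-1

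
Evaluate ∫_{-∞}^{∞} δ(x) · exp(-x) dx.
1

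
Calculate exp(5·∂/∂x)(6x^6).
6 x^{6} + 180 x^{5} + 2250 x^{4} + 15000 x^{3} + 56250 x^{2} + 112500 x + 93750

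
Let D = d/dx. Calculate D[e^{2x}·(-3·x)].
\left(- 6 x - 3\right) e^{2 x}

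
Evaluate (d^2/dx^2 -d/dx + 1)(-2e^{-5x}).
- 62 e^{- 5 x}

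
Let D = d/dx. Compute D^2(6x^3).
36 x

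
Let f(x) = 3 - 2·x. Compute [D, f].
-2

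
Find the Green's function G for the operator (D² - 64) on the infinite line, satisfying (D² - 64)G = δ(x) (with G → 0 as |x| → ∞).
-\frac{e^{-8|x|}}{16}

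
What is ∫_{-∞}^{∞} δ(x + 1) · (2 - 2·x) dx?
4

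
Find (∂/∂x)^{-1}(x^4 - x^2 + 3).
\frac{x^{5}}{5} - \frac{x^{3}}{3} + 3 x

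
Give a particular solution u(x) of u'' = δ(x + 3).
\frac{|x + 3|}{2}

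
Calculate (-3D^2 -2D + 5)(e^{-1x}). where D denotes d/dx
4 e^{- x}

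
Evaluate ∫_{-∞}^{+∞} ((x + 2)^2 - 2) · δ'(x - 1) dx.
-6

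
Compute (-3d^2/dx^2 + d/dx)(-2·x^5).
10 x^{3} \left(12 - x\right)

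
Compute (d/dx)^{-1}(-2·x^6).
- \frac{2 x^{7}}{7}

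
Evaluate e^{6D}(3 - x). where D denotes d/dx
- x - 3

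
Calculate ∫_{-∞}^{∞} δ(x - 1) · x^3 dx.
1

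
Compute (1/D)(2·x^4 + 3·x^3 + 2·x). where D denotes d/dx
\frac{2 x^{5}}{5} + \frac{3 x^{4}}{4} + x^{2}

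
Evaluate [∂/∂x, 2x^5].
10 x^{4}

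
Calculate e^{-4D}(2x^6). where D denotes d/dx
2 x^{6} - 48 x^{5} + 480 x^{4} - 2560 x^{3} + 7680 x^{2} - 12288 x + 8192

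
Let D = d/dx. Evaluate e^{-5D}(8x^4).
8 x^{4} - 160 x^{3} + 1200 x^{2} - 4000 x + 5000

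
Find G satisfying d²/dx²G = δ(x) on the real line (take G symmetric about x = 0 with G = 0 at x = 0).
\frac{|x|}{2}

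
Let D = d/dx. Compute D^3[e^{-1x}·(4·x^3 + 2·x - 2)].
2 \left(- 2 x^{3} + 18 x^{2} - 37 x + 16\right) e^{- x}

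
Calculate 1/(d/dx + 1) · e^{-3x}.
- \frac{e^{- 3 x}}{2}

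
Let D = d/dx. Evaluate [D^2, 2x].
4D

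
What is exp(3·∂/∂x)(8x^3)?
8 x^{3} + 72 x^{2} + 216 x + 216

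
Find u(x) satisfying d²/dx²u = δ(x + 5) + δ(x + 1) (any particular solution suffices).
\frac{|x + 5|}{2} + \frac{|x + 1|}{2}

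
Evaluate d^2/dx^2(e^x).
e^{x}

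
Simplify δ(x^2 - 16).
\frac{\delta(x - 4) + \delta(x + 4)}{8}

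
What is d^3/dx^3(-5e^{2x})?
- 40 e^{2 x}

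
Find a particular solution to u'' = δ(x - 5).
\frac{|x - 5|}{2}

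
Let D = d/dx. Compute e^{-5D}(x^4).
x^{4} - 20 x^{3} + 150 x^{2} - 500 x + 625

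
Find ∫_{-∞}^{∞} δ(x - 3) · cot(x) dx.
\cot{\left(3 \right)}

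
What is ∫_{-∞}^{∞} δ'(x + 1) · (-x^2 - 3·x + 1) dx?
1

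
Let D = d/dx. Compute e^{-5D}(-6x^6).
- 6 x^{6} + 180 x^{5} - 2250 x^{4} + 15000 x^{3} - 56250 x^{2} + 112500 x - 93750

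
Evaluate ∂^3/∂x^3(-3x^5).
- 180 x^{2}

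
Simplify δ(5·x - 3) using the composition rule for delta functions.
\frac{\delta(x - 3/5)}{5}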